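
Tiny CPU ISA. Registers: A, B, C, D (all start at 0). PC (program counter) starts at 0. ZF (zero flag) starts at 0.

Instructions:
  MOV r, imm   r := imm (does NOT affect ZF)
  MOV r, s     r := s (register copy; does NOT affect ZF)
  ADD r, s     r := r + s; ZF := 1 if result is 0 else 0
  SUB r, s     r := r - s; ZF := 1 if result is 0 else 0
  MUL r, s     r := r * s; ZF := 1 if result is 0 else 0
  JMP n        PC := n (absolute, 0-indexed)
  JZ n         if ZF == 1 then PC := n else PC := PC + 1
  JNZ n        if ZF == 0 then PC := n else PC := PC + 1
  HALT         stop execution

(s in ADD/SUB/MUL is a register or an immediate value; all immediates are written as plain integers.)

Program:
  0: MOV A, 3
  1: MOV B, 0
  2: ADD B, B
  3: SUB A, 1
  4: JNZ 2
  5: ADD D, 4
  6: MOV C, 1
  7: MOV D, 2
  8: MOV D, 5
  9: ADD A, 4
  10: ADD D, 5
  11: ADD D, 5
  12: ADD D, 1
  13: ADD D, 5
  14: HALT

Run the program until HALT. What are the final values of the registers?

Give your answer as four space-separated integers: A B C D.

Step 1: PC=0 exec 'MOV A, 3'. After: A=3 B=0 C=0 D=0 ZF=0 PC=1
Step 2: PC=1 exec 'MOV B, 0'. After: A=3 B=0 C=0 D=0 ZF=0 PC=2
Step 3: PC=2 exec 'ADD B, B'. After: A=3 B=0 C=0 D=0 ZF=1 PC=3
Step 4: PC=3 exec 'SUB A, 1'. After: A=2 B=0 C=0 D=0 ZF=0 PC=4
Step 5: PC=4 exec 'JNZ 2'. After: A=2 B=0 C=0 D=0 ZF=0 PC=2
Step 6: PC=2 exec 'ADD B, B'. After: A=2 B=0 C=0 D=0 ZF=1 PC=3
Step 7: PC=3 exec 'SUB A, 1'. After: A=1 B=0 C=0 D=0 ZF=0 PC=4
Step 8: PC=4 exec 'JNZ 2'. After: A=1 B=0 C=0 D=0 ZF=0 PC=2
Step 9: PC=2 exec 'ADD B, B'. After: A=1 B=0 C=0 D=0 ZF=1 PC=3
Step 10: PC=3 exec 'SUB A, 1'. After: A=0 B=0 C=0 D=0 ZF=1 PC=4
Step 11: PC=4 exec 'JNZ 2'. After: A=0 B=0 C=0 D=0 ZF=1 PC=5
Step 12: PC=5 exec 'ADD D, 4'. After: A=0 B=0 C=0 D=4 ZF=0 PC=6
Step 13: PC=6 exec 'MOV C, 1'. After: A=0 B=0 C=1 D=4 ZF=0 PC=7
Step 14: PC=7 exec 'MOV D, 2'. After: A=0 B=0 C=1 D=2 ZF=0 PC=8
Step 15: PC=8 exec 'MOV D, 5'. After: A=0 B=0 C=1 D=5 ZF=0 PC=9
Step 16: PC=9 exec 'ADD A, 4'. After: A=4 B=0 C=1 D=5 ZF=0 PC=10
Step 17: PC=10 exec 'ADD D, 5'. After: A=4 B=0 C=1 D=10 ZF=0 PC=11
Step 18: PC=11 exec 'ADD D, 5'. After: A=4 B=0 C=1 D=15 ZF=0 PC=12
Step 19: PC=12 exec 'ADD D, 1'. After: A=4 B=0 C=1 D=16 ZF=0 PC=13
Step 20: PC=13 exec 'ADD D, 5'. After: A=4 B=0 C=1 D=21 ZF=0 PC=14
Step 21: PC=14 exec 'HALT'. After: A=4 B=0 C=1 D=21 ZF=0 PC=14 HALTED

Answer: 4 0 1 21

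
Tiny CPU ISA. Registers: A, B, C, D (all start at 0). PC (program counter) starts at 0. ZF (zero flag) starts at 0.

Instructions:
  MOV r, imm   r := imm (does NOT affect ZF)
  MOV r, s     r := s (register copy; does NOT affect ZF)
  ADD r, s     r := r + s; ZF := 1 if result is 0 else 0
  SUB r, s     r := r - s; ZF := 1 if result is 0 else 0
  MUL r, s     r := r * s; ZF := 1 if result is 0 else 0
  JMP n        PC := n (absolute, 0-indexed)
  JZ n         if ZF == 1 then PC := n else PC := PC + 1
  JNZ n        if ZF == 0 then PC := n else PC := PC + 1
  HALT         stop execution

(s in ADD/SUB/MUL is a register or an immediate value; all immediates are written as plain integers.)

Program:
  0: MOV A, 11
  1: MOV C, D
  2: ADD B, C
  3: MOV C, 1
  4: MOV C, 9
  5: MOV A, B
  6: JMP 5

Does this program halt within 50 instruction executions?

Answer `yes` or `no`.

Answer: no

Derivation:
Step 1: PC=0 exec 'MOV A, 11'. After: A=11 B=0 C=0 D=0 ZF=0 PC=1
Step 2: PC=1 exec 'MOV C, D'. After: A=11 B=0 C=0 D=0 ZF=0 PC=2
Step 3: PC=2 exec 'ADD B, C'. After: A=11 B=0 C=0 D=0 ZF=1 PC=3
Step 4: PC=3 exec 'MOV C, 1'. After: A=11 B=0 C=1 D=0 ZF=1 PC=4
Step 5: PC=4 exec 'MOV C, 9'. After: A=11 B=0 C=9 D=0 ZF=1 PC=5
Step 6: PC=5 exec 'MOV A, B'. After: A=0 B=0 C=9 D=0 ZF=1 PC=6
Step 7: PC=6 exec 'JMP 5'. After: A=0 B=0 C=9 D=0 ZF=1 PC=5
Step 8: PC=5 exec 'MOV A, B'. After: A=0 B=0 C=9 D=0 ZF=1 PC=6
State after step 8 equals state after step 6: the program is in a cycle of length 2 and will never halt.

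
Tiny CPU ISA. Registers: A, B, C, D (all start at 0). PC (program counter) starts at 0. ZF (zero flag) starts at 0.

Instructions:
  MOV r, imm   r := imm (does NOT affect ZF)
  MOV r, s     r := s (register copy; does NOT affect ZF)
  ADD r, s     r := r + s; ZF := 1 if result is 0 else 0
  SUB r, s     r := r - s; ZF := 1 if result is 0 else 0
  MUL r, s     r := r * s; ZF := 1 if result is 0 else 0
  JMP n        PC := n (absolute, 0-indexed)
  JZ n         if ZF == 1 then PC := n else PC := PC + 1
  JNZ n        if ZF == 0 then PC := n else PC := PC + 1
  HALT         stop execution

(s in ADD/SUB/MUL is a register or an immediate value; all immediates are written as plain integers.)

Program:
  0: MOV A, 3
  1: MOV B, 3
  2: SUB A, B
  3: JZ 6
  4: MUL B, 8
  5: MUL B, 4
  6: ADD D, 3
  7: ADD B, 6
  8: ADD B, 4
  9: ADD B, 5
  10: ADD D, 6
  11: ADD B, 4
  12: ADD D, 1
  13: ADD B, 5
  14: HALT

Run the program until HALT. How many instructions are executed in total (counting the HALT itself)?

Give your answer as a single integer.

Step 1: PC=0 exec 'MOV A, 3'. After: A=3 B=0 C=0 D=0 ZF=0 PC=1
Step 2: PC=1 exec 'MOV B, 3'. After: A=3 B=3 C=0 D=0 ZF=0 PC=2
Step 3: PC=2 exec 'SUB A, B'. After: A=0 B=3 C=0 D=0 ZF=1 PC=3
Step 4: PC=3 exec 'JZ 6'. After: A=0 B=3 C=0 D=0 ZF=1 PC=6
Step 5: PC=6 exec 'ADD D, 3'. After: A=0 B=3 C=0 D=3 ZF=0 PC=7
Step 6: PC=7 exec 'ADD B, 6'. After: A=0 B=9 C=0 D=3 ZF=0 PC=8
Step 7: PC=8 exec 'ADD B, 4'. After: A=0 B=13 C=0 D=3 ZF=0 PC=9
Step 8: PC=9 exec 'ADD B, 5'. After: A=0 B=18 C=0 D=3 ZF=0 PC=10
Step 9: PC=10 exec 'ADD D, 6'. After: A=0 B=18 C=0 D=9 ZF=0 PC=11
Step 10: PC=11 exec 'ADD B, 4'. After: A=0 B=22 C=0 D=9 ZF=0 PC=12
Step 11: PC=12 exec 'ADD D, 1'. After: A=0 B=22 C=0 D=10 ZF=0 PC=13
Step 12: PC=13 exec 'ADD B, 5'. After: A=0 B=27 C=0 D=10 ZF=0 PC=14
Step 13: PC=14 exec 'HALT'. After: A=0 B=27 C=0 D=10 ZF=0 PC=14 HALTED
Total instructions executed: 13

Answer: 13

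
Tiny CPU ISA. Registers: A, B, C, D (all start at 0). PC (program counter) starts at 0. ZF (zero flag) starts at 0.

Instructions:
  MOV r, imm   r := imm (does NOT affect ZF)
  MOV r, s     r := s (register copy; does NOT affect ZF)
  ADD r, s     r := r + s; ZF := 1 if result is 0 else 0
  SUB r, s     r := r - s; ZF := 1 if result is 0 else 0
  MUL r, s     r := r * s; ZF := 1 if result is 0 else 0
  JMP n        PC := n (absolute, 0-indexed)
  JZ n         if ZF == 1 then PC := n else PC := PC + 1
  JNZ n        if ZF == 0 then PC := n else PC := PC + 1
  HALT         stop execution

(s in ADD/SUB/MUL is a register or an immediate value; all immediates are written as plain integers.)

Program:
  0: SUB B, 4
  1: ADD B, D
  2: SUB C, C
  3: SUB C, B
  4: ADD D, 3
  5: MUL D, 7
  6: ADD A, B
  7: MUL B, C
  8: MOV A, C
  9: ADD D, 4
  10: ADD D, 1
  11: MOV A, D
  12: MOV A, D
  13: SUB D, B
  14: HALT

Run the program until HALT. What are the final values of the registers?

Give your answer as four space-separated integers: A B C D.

Answer: 26 -16 4 42

Derivation:
Step 1: PC=0 exec 'SUB B, 4'. After: A=0 B=-4 C=0 D=0 ZF=0 PC=1
Step 2: PC=1 exec 'ADD B, D'. After: A=0 B=-4 C=0 D=0 ZF=0 PC=2
Step 3: PC=2 exec 'SUB C, C'. After: A=0 B=-4 C=0 D=0 ZF=1 PC=3
Step 4: PC=3 exec 'SUB C, B'. After: A=0 B=-4 C=4 D=0 ZF=0 PC=4
Step 5: PC=4 exec 'ADD D, 3'. After: A=0 B=-4 C=4 D=3 ZF=0 PC=5
Step 6: PC=5 exec 'MUL D, 7'. After: A=0 B=-4 C=4 D=21 ZF=0 PC=6
Step 7: PC=6 exec 'ADD A, B'. After: A=-4 B=-4 C=4 D=21 ZF=0 PC=7
Step 8: PC=7 exec 'MUL B, C'. After: A=-4 B=-16 C=4 D=21 ZF=0 PC=8
Step 9: PC=8 exec 'MOV A, C'. After: A=4 B=-16 C=4 D=21 ZF=0 PC=9
Step 10: PC=9 exec 'ADD D, 4'. After: A=4 B=-16 C=4 D=25 ZF=0 PC=10
Step 11: PC=10 exec 'ADD D, 1'. After: A=4 B=-16 C=4 D=26 ZF=0 PC=11
Step 12: PC=11 exec 'MOV A, D'. After: A=26 B=-16 C=4 D=26 ZF=0 PC=12
Step 13: PC=12 exec 'MOV A, D'. After: A=26 B=-16 C=4 D=26 ZF=0 PC=13
Step 14: PC=13 exec 'SUB D, B'. After: A=26 B=-16 C=4 D=42 ZF=0 PC=14
Step 15: PC=14 exec 'HALT'. After: A=26 B=-16 C=4 D=42 ZF=0 PC=14 HALTED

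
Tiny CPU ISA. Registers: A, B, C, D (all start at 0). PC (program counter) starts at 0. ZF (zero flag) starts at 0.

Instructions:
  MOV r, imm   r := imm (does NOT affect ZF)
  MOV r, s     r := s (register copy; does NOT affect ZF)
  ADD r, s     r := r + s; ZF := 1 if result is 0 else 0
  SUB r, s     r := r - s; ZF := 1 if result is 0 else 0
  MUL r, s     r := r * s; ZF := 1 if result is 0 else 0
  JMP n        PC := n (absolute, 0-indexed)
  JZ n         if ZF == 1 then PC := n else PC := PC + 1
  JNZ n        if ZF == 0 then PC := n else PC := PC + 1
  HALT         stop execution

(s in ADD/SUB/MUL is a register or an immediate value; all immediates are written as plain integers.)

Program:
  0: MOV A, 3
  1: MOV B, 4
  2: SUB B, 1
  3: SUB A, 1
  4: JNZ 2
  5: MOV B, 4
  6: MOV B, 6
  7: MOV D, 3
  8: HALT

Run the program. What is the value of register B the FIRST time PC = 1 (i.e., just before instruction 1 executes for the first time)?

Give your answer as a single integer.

Step 1: PC=0 exec 'MOV A, 3'. After: A=3 B=0 C=0 D=0 ZF=0 PC=1
First time PC=1: B=0

0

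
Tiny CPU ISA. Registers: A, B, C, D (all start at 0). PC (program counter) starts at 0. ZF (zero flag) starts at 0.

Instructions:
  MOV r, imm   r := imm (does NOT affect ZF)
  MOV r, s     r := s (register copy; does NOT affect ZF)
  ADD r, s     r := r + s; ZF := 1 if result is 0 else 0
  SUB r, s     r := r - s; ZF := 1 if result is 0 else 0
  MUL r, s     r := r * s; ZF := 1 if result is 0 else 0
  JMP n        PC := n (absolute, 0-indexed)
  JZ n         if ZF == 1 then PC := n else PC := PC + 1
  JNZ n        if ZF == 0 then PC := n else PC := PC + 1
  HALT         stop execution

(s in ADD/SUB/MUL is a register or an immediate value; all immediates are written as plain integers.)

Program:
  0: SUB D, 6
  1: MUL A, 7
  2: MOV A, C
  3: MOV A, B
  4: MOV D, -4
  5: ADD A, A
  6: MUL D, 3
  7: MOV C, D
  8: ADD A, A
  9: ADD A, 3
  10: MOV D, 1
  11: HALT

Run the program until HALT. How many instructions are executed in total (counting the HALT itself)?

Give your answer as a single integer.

Step 1: PC=0 exec 'SUB D, 6'. After: A=0 B=0 C=0 D=-6 ZF=0 PC=1
Step 2: PC=1 exec 'MUL A, 7'. After: A=0 B=0 C=0 D=-6 ZF=1 PC=2
Step 3: PC=2 exec 'MOV A, C'. After: A=0 B=0 C=0 D=-6 ZF=1 PC=3
Step 4: PC=3 exec 'MOV A, B'. After: A=0 B=0 C=0 D=-6 ZF=1 PC=4
Step 5: PC=4 exec 'MOV D, -4'. After: A=0 B=0 C=0 D=-4 ZF=1 PC=5
Step 6: PC=5 exec 'ADD A, A'. After: A=0 B=0 C=0 D=-4 ZF=1 PC=6
Step 7: PC=6 exec 'MUL D, 3'. After: A=0 B=0 C=0 D=-12 ZF=0 PC=7
Step 8: PC=7 exec 'MOV C, D'. After: A=0 B=0 C=-12 D=-12 ZF=0 PC=8
Step 9: PC=8 exec 'ADD A, A'. After: A=0 B=0 C=-12 D=-12 ZF=1 PC=9
Step 10: PC=9 exec 'ADD A, 3'. After: A=3 B=0 C=-12 D=-12 ZF=0 PC=10
Step 11: PC=10 exec 'MOV D, 1'. After: A=3 B=0 C=-12 D=1 ZF=0 PC=11
Step 12: PC=11 exec 'HALT'. After: A=3 B=0 C=-12 D=1 ZF=0 PC=11 HALTED
Total instructions executed: 12

Answer: 12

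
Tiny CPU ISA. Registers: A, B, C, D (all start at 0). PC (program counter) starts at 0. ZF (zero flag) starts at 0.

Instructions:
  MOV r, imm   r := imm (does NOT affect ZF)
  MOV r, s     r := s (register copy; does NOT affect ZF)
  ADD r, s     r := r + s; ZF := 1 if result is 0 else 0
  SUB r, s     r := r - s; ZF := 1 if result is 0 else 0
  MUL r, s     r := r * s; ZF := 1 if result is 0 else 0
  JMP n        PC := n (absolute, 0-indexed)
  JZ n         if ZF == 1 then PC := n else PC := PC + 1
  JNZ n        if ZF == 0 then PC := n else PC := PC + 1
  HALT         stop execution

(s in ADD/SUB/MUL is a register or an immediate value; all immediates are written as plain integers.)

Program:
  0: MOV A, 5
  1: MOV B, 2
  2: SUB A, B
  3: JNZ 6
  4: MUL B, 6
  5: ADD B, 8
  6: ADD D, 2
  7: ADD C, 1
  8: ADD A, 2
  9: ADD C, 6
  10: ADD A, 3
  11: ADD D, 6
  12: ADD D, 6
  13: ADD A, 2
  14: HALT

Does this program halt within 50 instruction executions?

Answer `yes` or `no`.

Answer: yes

Derivation:
Step 1: PC=0 exec 'MOV A, 5'. After: A=5 B=0 C=0 D=0 ZF=0 PC=1
Step 2: PC=1 exec 'MOV B, 2'. After: A=5 B=2 C=0 D=0 ZF=0 PC=2
Step 3: PC=2 exec 'SUB A, B'. After: A=3 B=2 C=0 D=0 ZF=0 PC=3
Step 4: PC=3 exec 'JNZ 6'. After: A=3 B=2 C=0 D=0 ZF=0 PC=6
Step 5: PC=6 exec 'ADD D, 2'. After: A=3 B=2 C=0 D=2 ZF=0 PC=7
Step 6: PC=7 exec 'ADD C, 1'. After: A=3 B=2 C=1 D=2 ZF=0 PC=8
Step 7: PC=8 exec 'ADD A, 2'. After: A=5 B=2 C=1 D=2 ZF=0 PC=9
Step 8: PC=9 exec 'ADD C, 6'. After: A=5 B=2 C=7 D=2 ZF=0 PC=10
Step 9: PC=10 exec 'ADD A, 3'. After: A=8 B=2 C=7 D=2 ZF=0 PC=11
Step 10: PC=11 exec 'ADD D, 6'. After: A=8 B=2 C=7 D=8 ZF=0 PC=12
Step 11: PC=12 exec 'ADD D, 6'. After: A=8 B=2 C=7 D=14 ZF=0 PC=13
Step 12: PC=13 exec 'ADD A, 2'. After: A=10 B=2 C=7 D=14 ZF=0 PC=14
Step 13: PC=14 exec 'HALT'. After: A=10 B=2 C=7 D=14 ZF=0 PC=14 HALTED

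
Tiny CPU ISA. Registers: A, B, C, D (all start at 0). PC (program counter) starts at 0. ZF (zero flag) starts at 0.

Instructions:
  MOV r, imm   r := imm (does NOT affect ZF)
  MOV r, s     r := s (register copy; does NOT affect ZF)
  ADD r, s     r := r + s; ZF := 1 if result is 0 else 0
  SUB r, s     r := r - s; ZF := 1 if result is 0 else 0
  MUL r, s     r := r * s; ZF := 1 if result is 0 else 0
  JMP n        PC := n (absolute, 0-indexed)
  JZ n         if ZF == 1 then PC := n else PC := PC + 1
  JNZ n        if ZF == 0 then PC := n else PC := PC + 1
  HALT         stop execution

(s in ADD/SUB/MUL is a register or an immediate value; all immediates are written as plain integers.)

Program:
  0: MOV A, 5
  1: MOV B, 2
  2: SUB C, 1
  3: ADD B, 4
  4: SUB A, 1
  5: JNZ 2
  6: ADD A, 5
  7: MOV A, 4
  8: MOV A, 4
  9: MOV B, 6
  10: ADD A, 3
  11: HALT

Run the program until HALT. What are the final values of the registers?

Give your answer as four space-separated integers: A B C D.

Answer: 7 6 -5 0

Derivation:
Step 1: PC=0 exec 'MOV A, 5'. After: A=5 B=0 C=0 D=0 ZF=0 PC=1
Step 2: PC=1 exec 'MOV B, 2'. After: A=5 B=2 C=0 D=0 ZF=0 PC=2
Step 3: PC=2 exec 'SUB C, 1'. After: A=5 B=2 C=-1 D=0 ZF=0 PC=3
Step 4: PC=3 exec 'ADD B, 4'. After: A=5 B=6 C=-1 D=0 ZF=0 PC=4
Step 5: PC=4 exec 'SUB A, 1'. After: A=4 B=6 C=-1 D=0 ZF=0 PC=5
Step 6: PC=5 exec 'JNZ 2'. After: A=4 B=6 C=-1 D=0 ZF=0 PC=2
Step 7: PC=2 exec 'SUB C, 1'. After: A=4 B=6 C=-2 D=0 ZF=0 PC=3
Step 8: PC=3 exec 'ADD B, 4'. After: A=4 B=10 C=-2 D=0 ZF=0 PC=4
Step 9: PC=4 exec 'SUB A, 1'. After: A=3 B=10 C=-2 D=0 ZF=0 PC=5
Step 10: PC=5 exec 'JNZ 2'. After: A=3 B=10 C=-2 D=0 ZF=0 PC=2
Step 11: PC=2 exec 'SUB C, 1'. After: A=3 B=10 C=-3 D=0 ZF=0 PC=3
Step 12: PC=3 exec 'ADD B, 4'. After: A=3 B=14 C=-3 D=0 ZF=0 PC=4
Step 13: PC=4 exec 'SUB A, 1'. After: A=2 B=14 C=-3 D=0 ZF=0 PC=5
Step 14: PC=5 exec 'JNZ 2'. After: A=2 B=14 C=-3 D=0 ZF=0 PC=2
Step 15: PC=2 exec 'SUB C, 1'. After: A=2 B=14 C=-4 D=0 ZF=0 PC=3
Step 16: PC=3 exec 'ADD B, 4'. After: A=2 B=18 C=-4 D=0 ZF=0 PC=4
Step 17: PC=4 exec 'SUB A, 1'. After: A=1 B=18 C=-4 D=0 ZF=0 PC=5
Step 18: PC=5 exec 'JNZ 2'. After: A=1 B=18 C=-4 D=0 ZF=0 PC=2
Step 19: PC=2 exec 'SUB C, 1'. After: A=1 B=18 C=-5 D=0 ZF=0 PC=3
Step 20: PC=3 exec 'ADD B, 4'. After: A=1 B=22 C=-5 D=0 ZF=0 PC=4
Step 21: PC=4 exec 'SUB A, 1'. After: A=0 B=22 C=-5 D=0 ZF=1 PC=5
Step 22: PC=5 exec 'JNZ 2'. After: A=0 B=22 C=-5 D=0 ZF=1 PC=6
Step 23: PC=6 exec 'ADD A, 5'. After: A=5 B=22 C=-5 D=0 ZF=0 PC=7
Step 24: PC=7 exec 'MOV A, 4'. After: A=4 B=22 C=-5 D=0 ZF=0 PC=8
Step 25: PC=8 exec 'MOV A, 4'. After: A=4 B=22 C=-5 D=0 ZF=0 PC=9
Step 26: PC=9 exec 'MOV B, 6'. After: A=4 B=6 C=-5 D=0 ZF=0 PC=10
Step 27: PC=10 exec 'ADD A, 3'. After: A=7 B=6 C=-5 D=0 ZF=0 PC=11
Step 28: PC=11 exec 'HALT'. After: A=7 B=6 C=-5 D=0 ZF=0 PC=11 HALTED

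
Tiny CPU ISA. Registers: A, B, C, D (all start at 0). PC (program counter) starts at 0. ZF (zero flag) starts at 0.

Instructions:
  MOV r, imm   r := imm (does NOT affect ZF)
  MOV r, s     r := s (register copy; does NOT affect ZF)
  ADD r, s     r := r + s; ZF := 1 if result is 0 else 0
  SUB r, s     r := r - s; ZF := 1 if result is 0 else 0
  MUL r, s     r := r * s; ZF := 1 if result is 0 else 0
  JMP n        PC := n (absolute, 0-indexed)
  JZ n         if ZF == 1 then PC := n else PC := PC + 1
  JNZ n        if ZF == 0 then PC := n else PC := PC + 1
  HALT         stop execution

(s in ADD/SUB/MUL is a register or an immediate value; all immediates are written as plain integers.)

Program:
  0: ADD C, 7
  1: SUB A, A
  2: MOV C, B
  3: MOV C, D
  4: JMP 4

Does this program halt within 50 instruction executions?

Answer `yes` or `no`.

Step 1: PC=0 exec 'ADD C, 7'. After: A=0 B=0 C=7 D=0 ZF=0 PC=1
Step 2: PC=1 exec 'SUB A, A'. After: A=0 B=0 C=7 D=0 ZF=1 PC=2
Step 3: PC=2 exec 'MOV C, B'. After: A=0 B=0 C=0 D=0 ZF=1 PC=3
Step 4: PC=3 exec 'MOV C, D'. After: A=0 B=0 C=0 D=0 ZF=1 PC=4
Step 5: PC=4 exec 'JMP 4'. After: A=0 B=0 C=0 D=0 ZF=1 PC=4
State after step 5 equals state after step 4: the program is in a cycle of length 1 and will never halt.

Answer: no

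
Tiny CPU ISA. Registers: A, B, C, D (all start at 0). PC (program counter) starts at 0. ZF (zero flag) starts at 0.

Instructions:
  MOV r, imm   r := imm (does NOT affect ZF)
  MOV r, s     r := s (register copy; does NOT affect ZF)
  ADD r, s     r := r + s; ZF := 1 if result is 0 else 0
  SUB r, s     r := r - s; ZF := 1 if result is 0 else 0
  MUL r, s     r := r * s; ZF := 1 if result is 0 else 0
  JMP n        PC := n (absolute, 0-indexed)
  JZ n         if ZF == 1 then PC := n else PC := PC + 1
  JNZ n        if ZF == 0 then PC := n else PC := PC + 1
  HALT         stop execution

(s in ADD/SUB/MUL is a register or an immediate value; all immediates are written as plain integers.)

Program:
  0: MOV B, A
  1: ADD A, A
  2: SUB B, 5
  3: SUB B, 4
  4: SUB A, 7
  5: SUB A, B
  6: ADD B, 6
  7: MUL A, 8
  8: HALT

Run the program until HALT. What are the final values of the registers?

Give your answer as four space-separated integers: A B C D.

Step 1: PC=0 exec 'MOV B, A'. After: A=0 B=0 C=0 D=0 ZF=0 PC=1
Step 2: PC=1 exec 'ADD A, A'. After: A=0 B=0 C=0 D=0 ZF=1 PC=2
Step 3: PC=2 exec 'SUB B, 5'. After: A=0 B=-5 C=0 D=0 ZF=0 PC=3
Step 4: PC=3 exec 'SUB B, 4'. After: A=0 B=-9 C=0 D=0 ZF=0 PC=4
Step 5: PC=4 exec 'SUB A, 7'. After: A=-7 B=-9 C=0 D=0 ZF=0 PC=5
Step 6: PC=5 exec 'SUB A, B'. After: A=2 B=-9 C=0 D=0 ZF=0 PC=6
Step 7: PC=6 exec 'ADD B, 6'. After: A=2 B=-3 C=0 D=0 ZF=0 PC=7
Step 8: PC=7 exec 'MUL A, 8'. After: A=16 B=-3 C=0 D=0 ZF=0 PC=8
Step 9: PC=8 exec 'HALT'. After: A=16 B=-3 C=0 D=0 ZF=0 PC=8 HALTED

Answer: 16 -3 0 0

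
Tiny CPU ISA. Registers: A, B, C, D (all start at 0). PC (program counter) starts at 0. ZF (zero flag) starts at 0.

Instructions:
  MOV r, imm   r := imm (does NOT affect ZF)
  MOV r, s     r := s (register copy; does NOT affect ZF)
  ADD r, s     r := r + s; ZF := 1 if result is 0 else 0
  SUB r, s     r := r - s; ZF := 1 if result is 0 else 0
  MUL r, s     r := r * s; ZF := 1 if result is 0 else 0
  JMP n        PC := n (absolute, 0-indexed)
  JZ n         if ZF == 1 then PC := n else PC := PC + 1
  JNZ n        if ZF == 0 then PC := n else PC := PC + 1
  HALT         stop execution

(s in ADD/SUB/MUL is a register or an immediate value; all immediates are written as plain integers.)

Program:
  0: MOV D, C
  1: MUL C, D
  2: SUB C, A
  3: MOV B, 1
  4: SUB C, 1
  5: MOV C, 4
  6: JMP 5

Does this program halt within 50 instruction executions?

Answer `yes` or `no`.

Answer: no

Derivation:
Step 1: PC=0 exec 'MOV D, C'. After: A=0 B=0 C=0 D=0 ZF=0 PC=1
Step 2: PC=1 exec 'MUL C, D'. After: A=0 B=0 C=0 D=0 ZF=1 PC=2
Step 3: PC=2 exec 'SUB C, A'. After: A=0 B=0 C=0 D=0 ZF=1 PC=3
Step 4: PC=3 exec 'MOV B, 1'. After: A=0 B=1 C=0 D=0 ZF=1 PC=4
Step 5: PC=4 exec 'SUB C, 1'. After: A=0 B=1 C=-1 D=0 ZF=0 PC=5
Step 6: PC=5 exec 'MOV C, 4'. After: A=0 B=1 C=4 D=0 ZF=0 PC=6
Step 7: PC=6 exec 'JMP 5'. After: A=0 B=1 C=4 D=0 ZF=0 PC=5
Step 8: PC=5 exec 'MOV C, 4'. After: A=0 B=1 C=4 D=0 ZF=0 PC=6
State after step 8 equals state after step 6: the program is in a cycle of length 2 and will never halt.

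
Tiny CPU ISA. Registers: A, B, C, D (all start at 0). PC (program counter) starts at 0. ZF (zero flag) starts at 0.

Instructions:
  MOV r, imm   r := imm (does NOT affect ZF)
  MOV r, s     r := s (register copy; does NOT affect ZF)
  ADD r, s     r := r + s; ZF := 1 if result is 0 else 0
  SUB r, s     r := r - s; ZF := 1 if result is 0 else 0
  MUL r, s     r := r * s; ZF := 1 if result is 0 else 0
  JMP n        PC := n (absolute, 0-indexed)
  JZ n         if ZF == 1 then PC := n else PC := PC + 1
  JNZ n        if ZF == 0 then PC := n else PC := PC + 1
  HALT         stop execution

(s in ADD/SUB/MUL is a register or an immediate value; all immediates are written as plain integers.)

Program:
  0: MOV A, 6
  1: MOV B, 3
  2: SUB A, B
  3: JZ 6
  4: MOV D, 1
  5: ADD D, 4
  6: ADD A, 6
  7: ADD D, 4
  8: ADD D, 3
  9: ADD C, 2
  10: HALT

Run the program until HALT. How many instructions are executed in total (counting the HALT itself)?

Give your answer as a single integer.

Answer: 11

Derivation:
Step 1: PC=0 exec 'MOV A, 6'. After: A=6 B=0 C=0 D=0 ZF=0 PC=1
Step 2: PC=1 exec 'MOV B, 3'. After: A=6 B=3 C=0 D=0 ZF=0 PC=2
Step 3: PC=2 exec 'SUB A, B'. After: A=3 B=3 C=0 D=0 ZF=0 PC=3
Step 4: PC=3 exec 'JZ 6'. After: A=3 B=3 C=0 D=0 ZF=0 PC=4
Step 5: PC=4 exec 'MOV D, 1'. After: A=3 B=3 C=0 D=1 ZF=0 PC=5
Step 6: PC=5 exec 'ADD D, 4'. After: A=3 B=3 C=0 D=5 ZF=0 PC=6
Step 7: PC=6 exec 'ADD A, 6'. After: A=9 B=3 C=0 D=5 ZF=0 PC=7
Step 8: PC=7 exec 'ADD D, 4'. After: A=9 B=3 C=0 D=9 ZF=0 PC=8
Step 9: PC=8 exec 'ADD D, 3'. After: A=9 B=3 C=0 D=12 ZF=0 PC=9
Step 10: PC=9 exec 'ADD C, 2'. After: A=9 B=3 C=2 D=12 ZF=0 PC=10
Step 11: PC=10 exec 'HALT'. After: A=9 B=3 C=2 D=12 ZF=0 PC=10 HALTED
Total instructions executed: 11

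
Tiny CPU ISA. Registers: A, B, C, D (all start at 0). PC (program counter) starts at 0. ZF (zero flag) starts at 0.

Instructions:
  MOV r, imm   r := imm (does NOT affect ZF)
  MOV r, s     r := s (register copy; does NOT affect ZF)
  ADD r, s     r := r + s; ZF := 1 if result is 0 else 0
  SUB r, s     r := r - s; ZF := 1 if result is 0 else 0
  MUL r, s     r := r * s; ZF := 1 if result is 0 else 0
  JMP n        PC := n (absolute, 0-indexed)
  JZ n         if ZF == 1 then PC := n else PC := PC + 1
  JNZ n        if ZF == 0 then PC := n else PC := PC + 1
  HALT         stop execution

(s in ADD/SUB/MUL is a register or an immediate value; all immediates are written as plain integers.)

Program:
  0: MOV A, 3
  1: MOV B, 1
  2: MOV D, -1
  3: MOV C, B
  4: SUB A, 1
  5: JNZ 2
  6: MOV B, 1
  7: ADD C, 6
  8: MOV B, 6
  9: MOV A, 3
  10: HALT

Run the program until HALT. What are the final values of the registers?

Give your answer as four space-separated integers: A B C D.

Answer: 3 6 7 -1

Derivation:
Step 1: PC=0 exec 'MOV A, 3'. After: A=3 B=0 C=0 D=0 ZF=0 PC=1
Step 2: PC=1 exec 'MOV B, 1'. After: A=3 B=1 C=0 D=0 ZF=0 PC=2
Step 3: PC=2 exec 'MOV D, -1'. After: A=3 B=1 C=0 D=-1 ZF=0 PC=3
Step 4: PC=3 exec 'MOV C, B'. After: A=3 B=1 C=1 D=-1 ZF=0 PC=4
Step 5: PC=4 exec 'SUB A, 1'. After: A=2 B=1 C=1 D=-1 ZF=0 PC=5
Step 6: PC=5 exec 'JNZ 2'. After: A=2 B=1 C=1 D=-1 ZF=0 PC=2
Step 7: PC=2 exec 'MOV D, -1'. After: A=2 B=1 C=1 D=-1 ZF=0 PC=3
Step 8: PC=3 exec 'MOV C, B'. After: A=2 B=1 C=1 D=-1 ZF=0 PC=4
Step 9: PC=4 exec 'SUB A, 1'. After: A=1 B=1 C=1 D=-1 ZF=0 PC=5
Step 10: PC=5 exec 'JNZ 2'. After: A=1 B=1 C=1 D=-1 ZF=0 PC=2
Step 11: PC=2 exec 'MOV D, -1'. After: A=1 B=1 C=1 D=-1 ZF=0 PC=3
Step 12: PC=3 exec 'MOV C, B'. After: A=1 B=1 C=1 D=-1 ZF=0 PC=4
Step 13: PC=4 exec 'SUB A, 1'. After: A=0 B=1 C=1 D=-1 ZF=1 PC=5
Step 14: PC=5 exec 'JNZ 2'. After: A=0 B=1 C=1 D=-1 ZF=1 PC=6
Step 15: PC=6 exec 'MOV B, 1'. After: A=0 B=1 C=1 D=-1 ZF=1 PC=7
Step 16: PC=7 exec 'ADD C, 6'. After: A=0 B=1 C=7 D=-1 ZF=0 PC=8
Step 17: PC=8 exec 'MOV B, 6'. After: A=0 B=6 C=7 D=-1 ZF=0 PC=9
Step 18: PC=9 exec 'MOV A, 3'. After: A=3 B=6 C=7 D=-1 ZF=0 PC=10
Step 19: PC=10 exec 'HALT'. After: A=3 B=6 C=7 D=-1 ZF=0 PC=10 HALTED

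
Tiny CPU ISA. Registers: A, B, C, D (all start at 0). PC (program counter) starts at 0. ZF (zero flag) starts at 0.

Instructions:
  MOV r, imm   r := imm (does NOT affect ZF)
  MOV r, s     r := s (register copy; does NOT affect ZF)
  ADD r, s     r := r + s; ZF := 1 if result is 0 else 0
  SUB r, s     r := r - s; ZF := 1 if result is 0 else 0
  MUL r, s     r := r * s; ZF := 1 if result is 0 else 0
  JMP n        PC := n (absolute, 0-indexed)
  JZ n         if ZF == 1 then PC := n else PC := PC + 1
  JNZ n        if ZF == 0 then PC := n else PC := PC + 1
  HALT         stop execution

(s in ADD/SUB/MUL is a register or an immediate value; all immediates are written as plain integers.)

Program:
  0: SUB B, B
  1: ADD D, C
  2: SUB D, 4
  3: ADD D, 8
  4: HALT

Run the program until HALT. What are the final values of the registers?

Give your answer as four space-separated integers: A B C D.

Step 1: PC=0 exec 'SUB B, B'. After: A=0 B=0 C=0 D=0 ZF=1 PC=1
Step 2: PC=1 exec 'ADD D, C'. After: A=0 B=0 C=0 D=0 ZF=1 PC=2
Step 3: PC=2 exec 'SUB D, 4'. After: A=0 B=0 C=0 D=-4 ZF=0 PC=3
Step 4: PC=3 exec 'ADD D, 8'. After: A=0 B=0 C=0 D=4 ZF=0 PC=4
Step 5: PC=4 exec 'HALT'. After: A=0 B=0 C=0 D=4 ZF=0 PC=4 HALTED

Answer: 0 0 0 4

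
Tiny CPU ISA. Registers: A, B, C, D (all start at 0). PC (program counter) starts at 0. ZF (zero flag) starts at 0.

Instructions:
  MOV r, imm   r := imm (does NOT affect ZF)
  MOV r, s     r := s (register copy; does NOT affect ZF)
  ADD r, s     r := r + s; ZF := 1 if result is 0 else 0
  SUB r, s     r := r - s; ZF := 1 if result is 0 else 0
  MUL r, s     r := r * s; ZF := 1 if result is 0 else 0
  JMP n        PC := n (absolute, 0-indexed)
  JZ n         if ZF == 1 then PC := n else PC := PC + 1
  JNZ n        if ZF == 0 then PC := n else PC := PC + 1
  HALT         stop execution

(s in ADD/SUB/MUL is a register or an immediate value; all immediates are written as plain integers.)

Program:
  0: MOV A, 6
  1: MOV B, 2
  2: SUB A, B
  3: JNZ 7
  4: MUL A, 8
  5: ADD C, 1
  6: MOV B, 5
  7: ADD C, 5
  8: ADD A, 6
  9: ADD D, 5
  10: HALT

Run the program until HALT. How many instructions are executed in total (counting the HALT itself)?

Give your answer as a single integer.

Answer: 8

Derivation:
Step 1: PC=0 exec 'MOV A, 6'. After: A=6 B=0 C=0 D=0 ZF=0 PC=1
Step 2: PC=1 exec 'MOV B, 2'. After: A=6 B=2 C=0 D=0 ZF=0 PC=2
Step 3: PC=2 exec 'SUB A, B'. After: A=4 B=2 C=0 D=0 ZF=0 PC=3
Step 4: PC=3 exec 'JNZ 7'. After: A=4 B=2 C=0 D=0 ZF=0 PC=7
Step 5: PC=7 exec 'ADD C, 5'. After: A=4 B=2 C=5 D=0 ZF=0 PC=8
Step 6: PC=8 exec 'ADD A, 6'. After: A=10 B=2 C=5 D=0 ZF=0 PC=9
Step 7: PC=9 exec 'ADD D, 5'. After: A=10 B=2 C=5 D=5 ZF=0 PC=10
Step 8: PC=10 exec 'HALT'. After: A=10 B=2 C=5 D=5 ZF=0 PC=10 HALTED
Total instructions executed: 8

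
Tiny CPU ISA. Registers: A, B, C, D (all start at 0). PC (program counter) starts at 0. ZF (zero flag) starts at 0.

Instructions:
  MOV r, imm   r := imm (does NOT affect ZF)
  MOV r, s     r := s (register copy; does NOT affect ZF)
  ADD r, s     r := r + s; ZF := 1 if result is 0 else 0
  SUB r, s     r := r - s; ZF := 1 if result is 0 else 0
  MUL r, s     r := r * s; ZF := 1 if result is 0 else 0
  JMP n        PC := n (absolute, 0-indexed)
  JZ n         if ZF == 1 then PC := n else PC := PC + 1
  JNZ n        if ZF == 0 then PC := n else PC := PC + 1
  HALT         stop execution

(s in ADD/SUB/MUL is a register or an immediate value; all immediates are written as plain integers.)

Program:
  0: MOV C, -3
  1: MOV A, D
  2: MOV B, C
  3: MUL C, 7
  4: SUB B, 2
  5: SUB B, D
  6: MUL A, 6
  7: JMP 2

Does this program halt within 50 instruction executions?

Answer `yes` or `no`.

Step 1: PC=0 exec 'MOV C, -3'. After: A=0 B=0 C=-3 D=0 ZF=0 PC=1
Step 2: PC=1 exec 'MOV A, D'. After: A=0 B=0 C=-3 D=0 ZF=0 PC=2
Step 3: PC=2 exec 'MOV B, C'. After: A=0 B=-3 C=-3 D=0 ZF=0 PC=3
Step 4: PC=3 exec 'MUL C, 7'. After: A=0 B=-3 C=-21 D=0 ZF=0 PC=4
Step 5: PC=4 exec 'SUB B, 2'. After: A=0 B=-5 C=-21 D=0 ZF=0 PC=5
Step 6: PC=5 exec 'SUB B, D'. After: A=0 B=-5 C=-21 D=0 ZF=0 PC=6
Step 7: PC=6 exec 'MUL A, 6'. After: A=0 B=-5 C=-21 D=0 ZF=1 PC=7
Step 8: PC=7 exec 'JMP 2'. After: A=0 B=-5 C=-21 D=0 ZF=1 PC=2
Step 9: PC=2 exec 'MOV B, C'. After: A=0 B=-21 C=-21 D=0 ZF=1 PC=3
Step 10: PC=3 exec 'MUL C, 7'. After: A=0 B=-21 C=-147 D=0 ZF=0 PC=4
Step 11: PC=4 exec 'SUB B, 2'. After: A=0 B=-23 C=-147 D=0 ZF=0 PC=5
Step 12: PC=5 exec 'SUB B, D'. After: A=0 B=-23 C=-147 D=0 ZF=0 PC=6
Step 13: PC=6 exec 'MUL A, 6'. After: A=0 B=-23 C=-147 D=0 ZF=1 PC=7
Step 14: PC=7 exec 'JMP 2'. After: A=0 B=-23 C=-147 D=0 ZF=1 PC=2
Step 15: PC=2 exec 'MOV B, C'. After: A=0 B=-147 C=-147 D=0 ZF=1 PC=3
After 50 steps: not halted. PC revisits the same instructions with no path to HALT; will never halt.

Answer: no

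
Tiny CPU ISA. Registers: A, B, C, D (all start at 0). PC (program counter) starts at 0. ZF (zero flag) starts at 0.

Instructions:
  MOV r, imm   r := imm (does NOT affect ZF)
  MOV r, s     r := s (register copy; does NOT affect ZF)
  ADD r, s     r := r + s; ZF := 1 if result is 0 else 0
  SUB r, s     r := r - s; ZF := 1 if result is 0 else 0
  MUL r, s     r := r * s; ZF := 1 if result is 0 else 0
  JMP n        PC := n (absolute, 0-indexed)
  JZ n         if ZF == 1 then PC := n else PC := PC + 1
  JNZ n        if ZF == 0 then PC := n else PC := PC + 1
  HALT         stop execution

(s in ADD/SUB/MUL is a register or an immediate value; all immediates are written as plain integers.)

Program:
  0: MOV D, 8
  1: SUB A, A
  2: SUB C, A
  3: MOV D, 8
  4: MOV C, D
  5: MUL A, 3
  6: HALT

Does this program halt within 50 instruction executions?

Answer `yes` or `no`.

Answer: yes

Derivation:
Step 1: PC=0 exec 'MOV D, 8'. After: A=0 B=0 C=0 D=8 ZF=0 PC=1
Step 2: PC=1 exec 'SUB A, A'. After: A=0 B=0 C=0 D=8 ZF=1 PC=2
Step 3: PC=2 exec 'SUB C, A'. After: A=0 B=0 C=0 D=8 ZF=1 PC=3
Step 4: PC=3 exec 'MOV D, 8'. After: A=0 B=0 C=0 D=8 ZF=1 PC=4
Step 5: PC=4 exec 'MOV C, D'. After: A=0 B=0 C=8 D=8 ZF=1 PC=5
Step 6: PC=5 exec 'MUL A, 3'. After: A=0 B=0 C=8 D=8 ZF=1 PC=6
Step 7: PC=6 exec 'HALT'. After: A=0 B=0 C=8 D=8 ZF=1 PC=6 HALTED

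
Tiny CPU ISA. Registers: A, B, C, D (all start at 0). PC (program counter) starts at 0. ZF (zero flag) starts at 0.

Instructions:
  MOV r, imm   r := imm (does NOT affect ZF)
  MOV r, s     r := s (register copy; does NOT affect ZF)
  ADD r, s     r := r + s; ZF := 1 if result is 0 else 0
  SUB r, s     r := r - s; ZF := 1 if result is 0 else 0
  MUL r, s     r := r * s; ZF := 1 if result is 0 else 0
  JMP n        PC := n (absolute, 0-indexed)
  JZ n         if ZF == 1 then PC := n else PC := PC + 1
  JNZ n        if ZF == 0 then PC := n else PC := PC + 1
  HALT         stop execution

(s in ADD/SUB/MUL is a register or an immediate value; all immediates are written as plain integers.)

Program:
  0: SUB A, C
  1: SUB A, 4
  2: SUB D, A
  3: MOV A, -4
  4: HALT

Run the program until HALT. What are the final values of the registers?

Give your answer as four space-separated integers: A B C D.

Answer: -4 0 0 4

Derivation:
Step 1: PC=0 exec 'SUB A, C'. After: A=0 B=0 C=0 D=0 ZF=1 PC=1
Step 2: PC=1 exec 'SUB A, 4'. After: A=-4 B=0 C=0 D=0 ZF=0 PC=2
Step 3: PC=2 exec 'SUB D, A'. After: A=-4 B=0 C=0 D=4 ZF=0 PC=3
Step 4: PC=3 exec 'MOV A, -4'. After: A=-4 B=0 C=0 D=4 ZF=0 PC=4
Step 5: PC=4 exec 'HALT'. After: A=-4 B=0 C=0 D=4 ZF=0 PC=4 HALTED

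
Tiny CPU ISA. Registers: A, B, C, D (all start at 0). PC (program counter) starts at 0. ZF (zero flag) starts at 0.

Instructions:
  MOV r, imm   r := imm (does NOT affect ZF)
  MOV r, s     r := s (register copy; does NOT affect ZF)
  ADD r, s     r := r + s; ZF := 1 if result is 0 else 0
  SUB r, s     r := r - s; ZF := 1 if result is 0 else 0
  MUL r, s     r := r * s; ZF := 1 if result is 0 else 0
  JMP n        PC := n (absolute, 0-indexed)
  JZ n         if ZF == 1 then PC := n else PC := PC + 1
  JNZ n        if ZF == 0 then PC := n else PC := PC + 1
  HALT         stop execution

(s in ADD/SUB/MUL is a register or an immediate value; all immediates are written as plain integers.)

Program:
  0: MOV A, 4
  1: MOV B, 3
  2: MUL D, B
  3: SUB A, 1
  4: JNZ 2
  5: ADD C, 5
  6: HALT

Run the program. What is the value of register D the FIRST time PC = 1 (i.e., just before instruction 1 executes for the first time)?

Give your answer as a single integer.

Step 1: PC=0 exec 'MOV A, 4'. After: A=4 B=0 C=0 D=0 ZF=0 PC=1
First time PC=1: D=0

0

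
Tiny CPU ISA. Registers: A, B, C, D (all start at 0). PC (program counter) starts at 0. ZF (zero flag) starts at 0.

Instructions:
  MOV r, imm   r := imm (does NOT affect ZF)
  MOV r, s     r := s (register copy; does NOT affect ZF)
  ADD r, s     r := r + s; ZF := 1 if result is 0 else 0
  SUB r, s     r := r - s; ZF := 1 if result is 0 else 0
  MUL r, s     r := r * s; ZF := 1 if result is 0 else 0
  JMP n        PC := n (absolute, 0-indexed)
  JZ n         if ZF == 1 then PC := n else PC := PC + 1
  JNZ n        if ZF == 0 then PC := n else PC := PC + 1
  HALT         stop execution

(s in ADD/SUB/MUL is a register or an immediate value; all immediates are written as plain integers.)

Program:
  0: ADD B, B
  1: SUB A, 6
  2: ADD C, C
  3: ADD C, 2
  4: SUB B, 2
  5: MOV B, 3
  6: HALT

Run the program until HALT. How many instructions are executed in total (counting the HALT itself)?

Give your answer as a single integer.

Answer: 7

Derivation:
Step 1: PC=0 exec 'ADD B, B'. After: A=0 B=0 C=0 D=0 ZF=1 PC=1
Step 2: PC=1 exec 'SUB A, 6'. After: A=-6 B=0 C=0 D=0 ZF=0 PC=2
Step 3: PC=2 exec 'ADD C, C'. After: A=-6 B=0 C=0 D=0 ZF=1 PC=3
Step 4: PC=3 exec 'ADD C, 2'. After: A=-6 B=0 C=2 D=0 ZF=0 PC=4
Step 5: PC=4 exec 'SUB B, 2'. After: A=-6 B=-2 C=2 D=0 ZF=0 PC=5
Step 6: PC=5 exec 'MOV B, 3'. After: A=-6 B=3 C=2 D=0 ZF=0 PC=6
Step 7: PC=6 exec 'HALT'. After: A=-6 B=3 C=2 D=0 ZF=0 PC=6 HALTED
Total instructions executed: 7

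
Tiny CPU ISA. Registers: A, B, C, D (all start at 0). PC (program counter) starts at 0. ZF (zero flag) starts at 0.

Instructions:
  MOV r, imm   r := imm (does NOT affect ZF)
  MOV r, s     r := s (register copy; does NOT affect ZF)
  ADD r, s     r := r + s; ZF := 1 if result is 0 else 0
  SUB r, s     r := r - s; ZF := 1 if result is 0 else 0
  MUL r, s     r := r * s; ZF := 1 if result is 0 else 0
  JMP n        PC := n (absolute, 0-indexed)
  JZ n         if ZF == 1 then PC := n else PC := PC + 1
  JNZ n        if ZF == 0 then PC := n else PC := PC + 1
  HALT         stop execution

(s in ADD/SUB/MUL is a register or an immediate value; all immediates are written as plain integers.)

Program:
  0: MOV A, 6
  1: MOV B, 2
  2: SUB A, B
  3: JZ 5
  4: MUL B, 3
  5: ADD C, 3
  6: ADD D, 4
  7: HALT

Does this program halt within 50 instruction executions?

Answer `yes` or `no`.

Step 1: PC=0 exec 'MOV A, 6'. After: A=6 B=0 C=0 D=0 ZF=0 PC=1
Step 2: PC=1 exec 'MOV B, 2'. After: A=6 B=2 C=0 D=0 ZF=0 PC=2
Step 3: PC=2 exec 'SUB A, B'. After: A=4 B=2 C=0 D=0 ZF=0 PC=3
Step 4: PC=3 exec 'JZ 5'. After: A=4 B=2 C=0 D=0 ZF=0 PC=4
Step 5: PC=4 exec 'MUL B, 3'. After: A=4 B=6 C=0 D=0 ZF=0 PC=5
Step 6: PC=5 exec 'ADD C, 3'. After: A=4 B=6 C=3 D=0 ZF=0 PC=6
Step 7: PC=6 exec 'ADD D, 4'. After: A=4 B=6 C=3 D=4 ZF=0 PC=7
Step 8: PC=7 exec 'HALT'. After: A=4 B=6 C=3 D=4 ZF=0 PC=7 HALTED

Answer: yes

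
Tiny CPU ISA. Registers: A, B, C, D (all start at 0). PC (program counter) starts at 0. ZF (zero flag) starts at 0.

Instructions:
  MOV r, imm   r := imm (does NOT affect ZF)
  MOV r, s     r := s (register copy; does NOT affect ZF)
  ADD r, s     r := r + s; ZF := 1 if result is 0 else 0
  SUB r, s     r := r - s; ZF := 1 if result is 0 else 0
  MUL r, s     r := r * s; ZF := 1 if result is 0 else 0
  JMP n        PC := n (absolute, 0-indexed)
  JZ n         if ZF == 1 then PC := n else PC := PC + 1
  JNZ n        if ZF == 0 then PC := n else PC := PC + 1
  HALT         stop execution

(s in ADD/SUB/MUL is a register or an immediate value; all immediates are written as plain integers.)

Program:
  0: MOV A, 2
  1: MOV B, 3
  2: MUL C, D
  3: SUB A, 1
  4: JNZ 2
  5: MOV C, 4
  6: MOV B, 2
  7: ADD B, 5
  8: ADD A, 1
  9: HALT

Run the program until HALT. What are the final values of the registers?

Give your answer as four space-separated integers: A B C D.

Answer: 1 7 4 0

Derivation:
Step 1: PC=0 exec 'MOV A, 2'. After: A=2 B=0 C=0 D=0 ZF=0 PC=1
Step 2: PC=1 exec 'MOV B, 3'. After: A=2 B=3 C=0 D=0 ZF=0 PC=2
Step 3: PC=2 exec 'MUL C, D'. After: A=2 B=3 C=0 D=0 ZF=1 PC=3
Step 4: PC=3 exec 'SUB A, 1'. After: A=1 B=3 C=0 D=0 ZF=0 PC=4
Step 5: PC=4 exec 'JNZ 2'. After: A=1 B=3 C=0 D=0 ZF=0 PC=2
Step 6: PC=2 exec 'MUL C, D'. After: A=1 B=3 C=0 D=0 ZF=1 PC=3
Step 7: PC=3 exec 'SUB A, 1'. After: A=0 B=3 C=0 D=0 ZF=1 PC=4
Step 8: PC=4 exec 'JNZ 2'. After: A=0 B=3 C=0 D=0 ZF=1 PC=5
Step 9: PC=5 exec 'MOV C, 4'. After: A=0 B=3 C=4 D=0 ZF=1 PC=6
Step 10: PC=6 exec 'MOV B, 2'. After: A=0 B=2 C=4 D=0 ZF=1 PC=7
Step 11: PC=7 exec 'ADD B, 5'. After: A=0 B=7 C=4 D=0 ZF=0 PC=8
Step 12: PC=8 exec 'ADD A, 1'. After: A=1 B=7 C=4 D=0 ZF=0 PC=9
Step 13: PC=9 exec 'HALT'. After: A=1 B=7 C=4 D=0 ZF=0 PC=9 HALTED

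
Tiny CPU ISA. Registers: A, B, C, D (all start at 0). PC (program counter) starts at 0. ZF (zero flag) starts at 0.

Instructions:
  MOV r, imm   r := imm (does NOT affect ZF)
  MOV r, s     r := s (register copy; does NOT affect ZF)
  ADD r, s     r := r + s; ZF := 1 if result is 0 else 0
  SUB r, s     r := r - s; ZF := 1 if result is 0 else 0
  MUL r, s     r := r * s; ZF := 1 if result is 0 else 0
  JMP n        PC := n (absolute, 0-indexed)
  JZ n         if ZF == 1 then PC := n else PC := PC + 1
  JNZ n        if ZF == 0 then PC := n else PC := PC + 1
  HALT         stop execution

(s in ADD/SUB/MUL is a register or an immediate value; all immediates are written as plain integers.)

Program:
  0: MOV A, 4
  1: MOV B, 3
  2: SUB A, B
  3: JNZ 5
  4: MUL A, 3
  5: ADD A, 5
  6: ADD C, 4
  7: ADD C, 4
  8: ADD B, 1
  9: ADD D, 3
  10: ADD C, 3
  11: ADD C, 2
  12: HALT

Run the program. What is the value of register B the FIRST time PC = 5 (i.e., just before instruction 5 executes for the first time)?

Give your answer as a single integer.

Step 1: PC=0 exec 'MOV A, 4'. After: A=4 B=0 C=0 D=0 ZF=0 PC=1
Step 2: PC=1 exec 'MOV B, 3'. After: A=4 B=3 C=0 D=0 ZF=0 PC=2
Step 3: PC=2 exec 'SUB A, B'. After: A=1 B=3 C=0 D=0 ZF=0 PC=3
Step 4: PC=3 exec 'JNZ 5'. After: A=1 B=3 C=0 D=0 ZF=0 PC=5
First time PC=5: B=3

3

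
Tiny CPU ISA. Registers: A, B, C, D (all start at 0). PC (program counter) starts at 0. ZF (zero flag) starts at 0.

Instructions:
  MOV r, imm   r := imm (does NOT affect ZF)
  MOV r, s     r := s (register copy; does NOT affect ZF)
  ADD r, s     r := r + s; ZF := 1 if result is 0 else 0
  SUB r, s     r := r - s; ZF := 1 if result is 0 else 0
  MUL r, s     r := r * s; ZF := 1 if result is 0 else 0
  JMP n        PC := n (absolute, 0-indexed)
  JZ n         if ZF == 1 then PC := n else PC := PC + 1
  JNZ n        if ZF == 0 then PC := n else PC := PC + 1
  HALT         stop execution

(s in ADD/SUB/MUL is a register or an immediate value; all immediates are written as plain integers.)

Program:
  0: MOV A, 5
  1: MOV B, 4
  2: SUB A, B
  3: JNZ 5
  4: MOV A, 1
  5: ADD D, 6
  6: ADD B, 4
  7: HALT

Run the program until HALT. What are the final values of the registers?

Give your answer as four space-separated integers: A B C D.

Answer: 1 8 0 6

Derivation:
Step 1: PC=0 exec 'MOV A, 5'. After: A=5 B=0 C=0 D=0 ZF=0 PC=1
Step 2: PC=1 exec 'MOV B, 4'. After: A=5 B=4 C=0 D=0 ZF=0 PC=2
Step 3: PC=2 exec 'SUB A, B'. After: A=1 B=4 C=0 D=0 ZF=0 PC=3
Step 4: PC=3 exec 'JNZ 5'. After: A=1 B=4 C=0 D=0 ZF=0 PC=5
Step 5: PC=5 exec 'ADD D, 6'. After: A=1 B=4 C=0 D=6 ZF=0 PC=6
Step 6: PC=6 exec 'ADD B, 4'. After: A=1 B=8 C=0 D=6 ZF=0 PC=7
Step 7: PC=7 exec 'HALT'. After: A=1 B=8 C=0 D=6 ZF=0 PC=7 HALTED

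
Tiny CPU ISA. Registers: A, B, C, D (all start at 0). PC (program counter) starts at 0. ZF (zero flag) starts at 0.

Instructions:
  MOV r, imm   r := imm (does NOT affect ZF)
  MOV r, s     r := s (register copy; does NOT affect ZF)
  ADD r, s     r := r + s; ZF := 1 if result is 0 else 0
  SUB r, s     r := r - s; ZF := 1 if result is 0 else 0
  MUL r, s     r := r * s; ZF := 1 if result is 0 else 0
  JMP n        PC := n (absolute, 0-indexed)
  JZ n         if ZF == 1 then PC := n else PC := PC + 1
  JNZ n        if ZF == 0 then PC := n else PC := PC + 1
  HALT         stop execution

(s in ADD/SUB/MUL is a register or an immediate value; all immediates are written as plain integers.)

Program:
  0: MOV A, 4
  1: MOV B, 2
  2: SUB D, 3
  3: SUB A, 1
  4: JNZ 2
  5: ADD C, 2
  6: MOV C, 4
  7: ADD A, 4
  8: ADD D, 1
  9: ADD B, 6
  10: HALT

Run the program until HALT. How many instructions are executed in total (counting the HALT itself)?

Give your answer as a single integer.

Answer: 20

Derivation:
Step 1: PC=0 exec 'MOV A, 4'. After: A=4 B=0 C=0 D=0 ZF=0 PC=1
Step 2: PC=1 exec 'MOV B, 2'. After: A=4 B=2 C=0 D=0 ZF=0 PC=2
Step 3: PC=2 exec 'SUB D, 3'. After: A=4 B=2 C=0 D=-3 ZF=0 PC=3
Step 4: PC=3 exec 'SUB A, 1'. After: A=3 B=2 C=0 D=-3 ZF=0 PC=4
Step 5: PC=4 exec 'JNZ 2'. After: A=3 B=2 C=0 D=-3 ZF=0 PC=2
Step 6: PC=2 exec 'SUB D, 3'. After: A=3 B=2 C=0 D=-6 ZF=0 PC=3
Step 7: PC=3 exec 'SUB A, 1'. After: A=2 B=2 C=0 D=-6 ZF=0 PC=4
Step 8: PC=4 exec 'JNZ 2'. After: A=2 B=2 C=0 D=-6 ZF=0 PC=2
Step 9: PC=2 exec 'SUB D, 3'. After: A=2 B=2 C=0 D=-9 ZF=0 PC=3
Step 10: PC=3 exec 'SUB A, 1'. After: A=1 B=2 C=0 D=-9 ZF=0 PC=4
Step 11: PC=4 exec 'JNZ 2'. After: A=1 B=2 C=0 D=-9 ZF=0 PC=2
Step 12: PC=2 exec 'SUB D, 3'. After: A=1 B=2 C=0 D=-12 ZF=0 PC=3
Step 13: PC=3 exec 'SUB A, 1'. After: A=0 B=2 C=0 D=-12 ZF=1 PC=4
Step 14: PC=4 exec 'JNZ 2'. After: A=0 B=2 C=0 D=-12 ZF=1 PC=5
Step 15: PC=5 exec 'ADD C, 2'. After: A=0 B=2 C=2 D=-12 ZF=0 PC=6
Step 16: PC=6 exec 'MOV C, 4'. After: A=0 B=2 C=4 D=-12 ZF=0 PC=7
Step 17: PC=7 exec 'ADD A, 4'. After: A=4 B=2 C=4 D=-12 ZF=0 PC=8
Step 18: PC=8 exec 'ADD D, 1'. After: A=4 B=2 C=4 D=-11 ZF=0 PC=9
Step 19: PC=9 exec 'ADD B, 6'. After: A=4 B=8 C=4 D=-11 ZF=0 PC=10
Step 20: PC=10 exec 'HALT'. After: A=4 B=8 C=4 D=-11 ZF=0 PC=10 HALTED
Total instructions executed: 20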